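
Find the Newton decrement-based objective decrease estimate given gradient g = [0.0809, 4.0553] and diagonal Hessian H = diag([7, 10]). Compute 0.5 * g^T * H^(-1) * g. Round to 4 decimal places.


Step 1: H is diagonal, so H^(-1) * g = [0.0116, 0.4055].
Step 2: g^T H^(-1) g = sum_i g_i^2 / H_ii
  = (0.0809)^2/7 + (4.0553)^2/10
  = 0.0009 + 1.6445 = 1.6455
Step 3: Objective decrease = 0.5 * g^T H^(-1) g = 0.8227


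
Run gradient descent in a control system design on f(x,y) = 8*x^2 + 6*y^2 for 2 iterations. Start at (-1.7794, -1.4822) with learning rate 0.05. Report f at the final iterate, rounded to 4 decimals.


Gradient descent on f(x,y) = 8*x^2 + 6*y^2.
Starting point: (-1.7794, -1.4822), alpha = 0.05
Step 1: grad_x = 2*8*-1.7794 = -28.4704, grad_y = 2*6*-1.4822 = -17.7864
  x_1 = -1.7794 - 0.05*-28.4704 = -0.3559
  y_1 = -1.4822 - 0.05*-17.7864 = -0.5929
Step 2: grad_x = 2*8*-0.3559 = -5.6941, grad_y = 2*6*-0.5929 = -7.1146
  x_2 = -0.3559 - 0.05*-5.6941 = -0.0712
  y_2 = -0.5929 - 0.05*-7.1146 = -0.2372
f(-0.0712, -0.2372) = 8*(-0.0712)^2 + 6*(-0.2372)^2 = 0.378


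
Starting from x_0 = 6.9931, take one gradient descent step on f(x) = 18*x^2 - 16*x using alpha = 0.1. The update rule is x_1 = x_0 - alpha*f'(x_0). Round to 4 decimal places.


We compute the gradient at x_0 and apply the update.
f'(x) = 36*x - 16
f'(6.9931) = 36*6.9931 - 16 = 235.7516
x_1 = 6.9931 - 0.1*235.7516 = -16.5821


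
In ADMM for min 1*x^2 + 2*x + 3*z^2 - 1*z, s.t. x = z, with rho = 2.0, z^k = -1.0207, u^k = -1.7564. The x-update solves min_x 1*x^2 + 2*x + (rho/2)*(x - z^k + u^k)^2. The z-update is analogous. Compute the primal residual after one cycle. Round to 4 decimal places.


ADMM iteration with rho = 2.0, z^k = -1.0207, u^k = -1.7564
Step 1: x-update.
Minimize 1*x^2 + 2*x + (2.0/2)*(x + 1.0207 - 1.7564)^2
FOC: (2*1 + 2.0)*x = -2 + 2.0*(-1.0207 + 1.7564)
x^{k+1} = -0.1322
Step 2: z-update.
Minimize 3*z^2 - 1*z + (2.0/2)*(-0.1322 - z - 1.7564)^2
FOC: (2*3 + 2.0)*z = 1 + 2.0*(-0.1322 - 1.7564)
z^{k+1} = -0.3471
Step 3: u-update.
u^{k+1} = -1.7564 - 0.1322 + 0.3471 = -1.5414
Step 4: Primal residual = |-0.1322 + 0.3471| = 0.215


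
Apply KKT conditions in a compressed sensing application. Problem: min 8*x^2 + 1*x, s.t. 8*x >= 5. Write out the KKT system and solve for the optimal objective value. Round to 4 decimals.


Step 1: Try lambda = 0 (constraint inactive).
x_unc = -1/(2*8) = -0.0625
Check: 8*-0.0625 = -0.5 < 5 -- violated!
Step 2: Constraint must be active: 8*x = 5
x* = 5/8 = 0.625
lambda = (2*8*0.625 + 1)/8 = 1.375
Step 3: Compute optimal value.
f(x*) = 8*0.625^2 + 1*0.625 = 3.75


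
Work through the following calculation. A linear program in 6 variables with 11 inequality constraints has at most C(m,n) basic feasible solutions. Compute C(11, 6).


Each vertex corresponds to some choice of n active constraints out of m, so the number of vertices is at most C(m, n) = m! / (n!(m-n)!).
m = 11, n = 6
Numerator: 11 * 10 * 9 * 8 * 7 * 6
Denominator: 6! = 720
C(11, 6) = 462


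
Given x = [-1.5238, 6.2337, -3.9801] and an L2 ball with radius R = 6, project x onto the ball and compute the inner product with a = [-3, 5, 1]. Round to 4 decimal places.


Step 1: Compute ||x|| (intermediates to 6 decimals).
||x|| = sqrt((-1.5238)^2 + 6.2337^2 + (-3.9801)^2) = 7.551303
Step 2: Project.
Since ||x|| > R, scale = R/||x|| = 6/7.551303 = 0.794565, proj(x) = scale * x
proj(x) = [-1.210758, 4.95308, -3.162448]
Step 3: Dot product.
a^T * proj(x) = -3*(-1.210758) + 5*4.95308 + 1*(-3.162448) = 25.2352


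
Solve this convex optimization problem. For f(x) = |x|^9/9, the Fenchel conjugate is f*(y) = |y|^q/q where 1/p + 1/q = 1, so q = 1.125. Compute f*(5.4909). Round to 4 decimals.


The conjugate exponent q satisfies 1/p + 1/q = 1.
p = 9, so q = 9/(9 - 1) = 1.125
|y|^q = 5.4909^1.125 = 6.7936
f*(5.4909) = 6.7936 / 1.125 = 6.0387


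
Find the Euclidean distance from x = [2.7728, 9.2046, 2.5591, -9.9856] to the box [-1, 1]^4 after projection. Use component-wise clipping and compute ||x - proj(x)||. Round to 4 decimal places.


Project each component onto [-1, 1].
clip(2.7728) = 1.0, clip(9.2046) = 1.0, clip(2.5591) = 1.0, clip(-9.9856) = -1.0
Projection = [1.0, 1.0, 1.0, -1.0]
Squared diffs: [3.1428, 67.3155, 2.4308, 80.741]
Distance = sqrt(153.6301) = 12.3948


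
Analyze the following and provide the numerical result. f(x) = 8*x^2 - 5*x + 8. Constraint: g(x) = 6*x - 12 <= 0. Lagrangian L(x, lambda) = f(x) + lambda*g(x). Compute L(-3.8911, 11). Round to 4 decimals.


Step 1: Evaluate f(x).
f(-3.8911) = 8*(-3.8911)^2 - 5*(-3.8911) + 8 = 148.5808
Step 2: Evaluate g(x).
g(-3.8911) = 6*-3.8911 - 12 = -35.3466
Step 3: Compute Lagrangian.
L = 148.5808 + 11*-35.3466 = -240.2318


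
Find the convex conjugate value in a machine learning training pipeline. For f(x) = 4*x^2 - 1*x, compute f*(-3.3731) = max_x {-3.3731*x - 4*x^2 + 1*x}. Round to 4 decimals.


f*(y) = sup_x {y*x - a*x^2 - b*x} = sup_x {(y-b)*x - a*x^2}
FOC: (y - b) - 2a*x = 0 => x* = (y - b)/(2a)
x* = (-3.3731 + 1)/(2*4) = -0.2966
f*(-3.3731) = (y-b)^2/(4a) = (-3.3731 + 1)^2/(4*4)
= 5.6316/16 = 0.352


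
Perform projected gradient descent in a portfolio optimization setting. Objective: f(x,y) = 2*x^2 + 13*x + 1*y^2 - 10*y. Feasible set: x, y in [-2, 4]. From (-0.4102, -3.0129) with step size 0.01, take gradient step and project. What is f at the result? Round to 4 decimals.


Step 1: Compute gradient at (-0.4102, -3.0129).
grad_x = 2*2*-0.4102 + 13 = 11.3592
grad_y = 2*1*-3.0129 - 10 = -16.0258
Step 2: Gradient step.
x_raw = -0.4102 - 0.01*11.3592 = -0.5238
y_raw = -3.0129 - 0.01*-16.0258 = -2.8526
Step 3: Project onto [-2, 4].
x_proj = clip(-0.5238) = -0.5238
y_proj = clip(-2.8526) = -2.0
Step 4: Evaluate f.
f(-0.5238, -2.0) = 17.7394


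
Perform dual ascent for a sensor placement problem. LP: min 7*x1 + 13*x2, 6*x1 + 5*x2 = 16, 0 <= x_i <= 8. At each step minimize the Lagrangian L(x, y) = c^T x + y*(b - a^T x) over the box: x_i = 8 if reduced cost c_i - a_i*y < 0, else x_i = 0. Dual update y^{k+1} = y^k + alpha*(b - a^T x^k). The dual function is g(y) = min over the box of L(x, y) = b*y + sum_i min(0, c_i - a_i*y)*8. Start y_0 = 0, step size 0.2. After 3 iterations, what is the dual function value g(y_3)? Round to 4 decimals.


Dual ascent for LP: min 7*x1 + 13*x2, 6*x1 + 5*x2 = 16, 0 <= x_i <= 8
Step 1: y^k = 0.0, reduced costs: (7.0, 13.0)
  x^k = (0.0, 0.0), subgradient = b - a^T x = 16.0
  y^{k+1} = 0.0 + 0.2*16.0 = 3.2
Step 2: y^k = 3.2, reduced costs: (-12.2, -3.0)
  x^k = (8.0, 8.0), subgradient = b - a^T x = -72.0
  y^{k+1} = 3.2 + 0.2*-72.0 = -11.2
Step 3: y^k = -11.2, reduced costs: (74.2, 69.0)
  x^k = (0.0, 0.0), subgradient = b - a^T x = 16.0
  y^{k+1} = -11.2 + 0.2*16.0 = -8.0
Dual objective at y_3 = -8.0: reduced costs (55.0, 53.0), box minimizer x = (0.0, 0.0)
g(y_3) = b*y + (c1 - a1*y)*x1 + (c2 - a2*y)*x2 = 16*(-8.0) + 55.0*0.0 + 53.0*0.0 = -128.0 + 0.0 + 0.0 = -128.0


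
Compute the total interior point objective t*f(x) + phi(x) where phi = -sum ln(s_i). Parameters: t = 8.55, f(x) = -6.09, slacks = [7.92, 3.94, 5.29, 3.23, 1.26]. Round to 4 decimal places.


Step 1: Compute log-barrier.
ln values: [2.0694, 1.3712, 1.6658, 1.1725, 0.2311]
phi = -(2.0694 + 1.3712 + 1.6658 + 1.1725 + 0.2311) = -6.51
Step 2: Compute augmented objective.
t*f(x) = 8.55*-6.09 = -52.0695
Total = -52.0695 - 6.51 = -58.5795


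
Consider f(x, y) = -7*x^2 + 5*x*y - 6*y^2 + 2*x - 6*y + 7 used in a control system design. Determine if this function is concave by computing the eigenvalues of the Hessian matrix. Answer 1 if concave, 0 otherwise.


The Hessian of f(x,y) = -7*x^2 + 5*x*y - 6*y^2 + 2*x - 6*y + 7 is:
H = [[-14, 5], [5, -12]]
Trace = -14 - 12 = -26
Determinant = -14*-12 - (5)^2 = 143
Discriminant = (-26)^2 - 4*143 = 104.0
Eigenvalues: lambda_1 = -18.099, lambda_2 = -7.901
The function is concave.

1


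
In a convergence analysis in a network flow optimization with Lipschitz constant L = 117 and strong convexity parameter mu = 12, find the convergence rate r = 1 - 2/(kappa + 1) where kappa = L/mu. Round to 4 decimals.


Step 1: Compute the condition number.
kappa = L/mu = 117/12 = 9.75
Step 2: Compute the convergence rate.
r = 1 - 2/(kappa + 1) = 1 - 2*mu/(L + mu) = (L - mu)/(L + mu) = 105/129 = 0.814


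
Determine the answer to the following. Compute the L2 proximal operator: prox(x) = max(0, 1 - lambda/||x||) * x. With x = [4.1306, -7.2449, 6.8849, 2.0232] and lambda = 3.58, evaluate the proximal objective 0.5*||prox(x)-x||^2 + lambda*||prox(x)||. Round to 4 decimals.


Step 1: Compute ||x||.
||x|| = 11.0021
Step 2: Compute scaling factor.
scale = max(0, 1 - 3.58/11.0021) = 0.6746
Step 3: prox(x) = [2.7865, -4.8875, 4.6446, 1.3649]
||prox(x)|| = 7.4221
Step 4: Proximal objective.
0.5*||prox-x||^2 = 6.4082
lambda*||prox|| = 26.5711
Total = 32.9792


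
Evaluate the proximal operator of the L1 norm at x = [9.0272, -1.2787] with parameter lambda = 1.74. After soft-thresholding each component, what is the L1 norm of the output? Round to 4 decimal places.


Soft-thresholding with lambda = 1.74:
prox(9.0272) = sign(9.0272)*max(|9.0272| - 1.74, 0) = 7.2872
prox(-1.2787) = sign(-1.2787)*max(|-1.2787| - 1.74, 0) = 0.0
prox(x) = [7.2872, 0.0]
||prox(x)||_1 = 7.2872 + 0.0 = 7.2872


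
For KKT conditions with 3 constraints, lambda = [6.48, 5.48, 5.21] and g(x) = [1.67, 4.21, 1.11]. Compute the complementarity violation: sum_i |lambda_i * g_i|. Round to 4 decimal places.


KKT complementary slackness check:
lambda_1 * g_1 = 6.48 * 1.67 = 10.8216
lambda_2 * g_2 = 5.48 * 4.21 = 23.0708
lambda_3 * g_3 = 5.21 * 1.11 = 5.7831
Total violation = 10.8216 + 23.0708 + 5.7831 = 39.6755


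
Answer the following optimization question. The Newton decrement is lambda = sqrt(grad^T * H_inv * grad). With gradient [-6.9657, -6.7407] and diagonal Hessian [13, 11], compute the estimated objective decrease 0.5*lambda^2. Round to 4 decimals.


Step 1: H is diagonal, so H^(-1) * g = [-0.5358, -0.6128].
Step 2: g^T H^(-1) g = sum_i g_i^2 / H_ii
  = (-6.9657)^2/13 + (-6.7407)^2/11
  = 3.7324 + 4.1306 = 7.863
Step 3: Objective decrease = 0.5 * g^T H^(-1) g = 3.9315


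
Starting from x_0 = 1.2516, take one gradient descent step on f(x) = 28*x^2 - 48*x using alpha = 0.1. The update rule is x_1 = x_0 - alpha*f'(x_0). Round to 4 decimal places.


We compute the gradient at x_0 and apply the update.
f'(x) = 56*x - 48
f'(1.2516) = 56*1.2516 - 48 = 22.0896
x_1 = 1.2516 - 0.1*22.0896 = -0.9574


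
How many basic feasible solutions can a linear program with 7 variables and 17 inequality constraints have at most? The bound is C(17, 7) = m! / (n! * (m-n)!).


Each vertex corresponds to some choice of n active constraints out of m, so the number of vertices is at most C(m, n) = m! / (n!(m-n)!).
m = 17, n = 7
Numerator: 17 * 16 * 15 * 14 * 13 * 12 * 11
Denominator: 7! = 5040
C(17, 7) = 19448


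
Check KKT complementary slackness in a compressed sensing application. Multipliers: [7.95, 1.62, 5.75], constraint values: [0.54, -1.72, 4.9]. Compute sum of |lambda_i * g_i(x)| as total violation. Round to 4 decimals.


KKT complementary slackness check:
lambda_1 * g_1 = 7.95 * 0.54 = 4.293
lambda_2 * g_2 = 1.62 * -1.72 = -2.7864
lambda_3 * g_3 = 5.75 * 4.9 = 28.175
Total violation = 4.293 + 2.7864 + 28.175 = 35.2544


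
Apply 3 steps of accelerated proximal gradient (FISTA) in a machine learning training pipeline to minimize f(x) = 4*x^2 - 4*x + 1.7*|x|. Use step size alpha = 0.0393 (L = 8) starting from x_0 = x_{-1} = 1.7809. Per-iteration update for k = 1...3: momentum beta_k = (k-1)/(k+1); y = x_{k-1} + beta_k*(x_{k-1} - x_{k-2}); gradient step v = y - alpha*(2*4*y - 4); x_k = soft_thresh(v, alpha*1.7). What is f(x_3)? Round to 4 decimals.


FISTA on f(x) = 4*x^2 - 4*x + 1.7*|x|
L = 8, alpha = 0.0393
Iteration 1: beta = 0.0, y = 1.7809 + 0.0*(1.7809 - 1.7809) = 1.7809
  grad(y) = 10.2472, v = y - alpha*grad = 1.3782
  prox(v) = soft_thresh(1.3782, 0.0668) = 1.3114
Iteration 2: beta = 0.3333, y = 1.3114 + 0.3333*(1.3114 - 1.7809) = 1.1549
  grad(y) = 5.2389, v = y - alpha*grad = 0.949
  prox(v) = soft_thresh(0.949, 0.0668) = 0.8822
Iteration 3: beta = 0.5, y = 0.8822 + 0.5*(0.8822 - 1.3114) = 0.6676
  grad(y) = 1.3405, v = y - alpha*grad = 0.6149
  prox(v) = soft_thresh(0.6149, 0.0668) = 0.5481
f(x_3) = 4*0.5481^2 - 4*0.5481 + 1.7*|0.5481| = -0.059


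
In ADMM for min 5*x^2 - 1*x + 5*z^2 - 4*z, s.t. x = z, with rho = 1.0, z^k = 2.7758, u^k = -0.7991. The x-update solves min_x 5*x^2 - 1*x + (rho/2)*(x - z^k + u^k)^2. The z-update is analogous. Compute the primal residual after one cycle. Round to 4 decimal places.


ADMM iteration with rho = 1.0, z^k = 2.7758, u^k = -0.7991
Step 1: x-update.
Minimize 5*x^2 - 1*x + (1.0/2)*(x - 2.7758 - 0.7991)^2
FOC: (2*5 + 1.0)*x = 1 + 1.0*(2.7758 + 0.7991)
x^{k+1} = 0.4159
Step 2: z-update.
Minimize 5*z^2 - 4*z + (1.0/2)*(0.4159 - z - 0.7991)^2
FOC: (2*5 + 1.0)*z = 4 + 1.0*(0.4159 - 0.7991)
z^{k+1} = 0.3288
Step 3: u-update.
u^{k+1} = -0.7991 + 0.4159 - 0.3288 = -0.712
Step 4: Primal residual = |0.4159 - 0.3288| = 0.0871


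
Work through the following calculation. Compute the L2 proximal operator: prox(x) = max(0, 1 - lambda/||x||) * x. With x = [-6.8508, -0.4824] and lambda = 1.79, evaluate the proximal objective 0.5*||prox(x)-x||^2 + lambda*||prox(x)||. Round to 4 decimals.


Step 1: Compute ||x||.
||x|| = 6.8678
Step 2: Compute scaling factor.
scale = max(0, 1 - 1.79/6.8678) = 0.7394
Step 3: prox(x) = [-5.0652, -0.3567]
||prox(x)|| = 5.0778
Step 4: Proximal objective.
0.5*||prox-x||^2 = 1.6021
lambda*||prox|| = 9.0893
Total = 10.6912


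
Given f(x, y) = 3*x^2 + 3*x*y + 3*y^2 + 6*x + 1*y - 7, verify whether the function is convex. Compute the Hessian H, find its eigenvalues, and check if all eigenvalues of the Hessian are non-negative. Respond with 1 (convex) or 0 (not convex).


The Hessian of f(x,y) = 3*x^2 + 3*x*y + 3*y^2 + 6*x + 1*y - 7 is:
H = [[6, 3], [3, 6]]
Trace = 6 + 6 = 12
Determinant = 6*6 - (3)^2 = 27
Discriminant = (12)^2 - 4*27 = 36.0
Eigenvalues: lambda_1 = 3.0, lambda_2 = 9.0
The function is convex.

1


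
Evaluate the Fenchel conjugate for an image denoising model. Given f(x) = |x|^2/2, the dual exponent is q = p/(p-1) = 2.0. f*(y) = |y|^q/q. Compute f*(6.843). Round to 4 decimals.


The conjugate exponent q satisfies 1/p + 1/q = 1.
p = 2, so q = 2/(2 - 1) = 2.0
|y|^q = 6.843^2.0 = 46.8266
f*(6.843) = 46.8266 / 2.0 = 23.4133


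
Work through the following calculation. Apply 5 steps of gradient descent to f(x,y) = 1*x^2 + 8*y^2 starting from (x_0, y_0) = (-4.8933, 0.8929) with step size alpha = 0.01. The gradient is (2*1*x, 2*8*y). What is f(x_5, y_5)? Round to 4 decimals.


Gradient descent on f(x,y) = 1*x^2 + 8*y^2.
Starting point: (-4.8933, 0.8929), alpha = 0.01
Step 1: grad_x = 2*1*-4.8933 = -9.7866, grad_y = 2*8*0.8929 = 14.2864
  x_1 = -4.8933 - 0.01*-9.7866 = -4.7954
  y_1 = 0.8929 - 0.01*14.2864 = 0.75
Step 2: grad_x = 2*1*-4.7954 = -9.5909, grad_y = 2*8*0.75 = 12.0006
  x_2 = -4.7954 - 0.01*-9.5909 = -4.6995
  y_2 = 0.75 - 0.01*12.0006 = 0.63
Step 3: grad_x = 2*1*-4.6995 = -9.3991, grad_y = 2*8*0.63 = 10.0805
  x_3 = -4.6995 - 0.01*-9.3991 = -4.6055
  y_3 = 0.63 - 0.01*10.0805 = 0.5292
Step 4: grad_x = 2*1*-4.6055 = -9.2111, grad_y = 2*8*0.5292 = 8.4676
  x_4 = -4.6055 - 0.01*-9.2111 = -4.5134
  y_4 = 0.5292 - 0.01*8.4676 = 0.4445
Step 5: grad_x = 2*1*-4.5134 = -9.0268, grad_y = 2*8*0.4445 = 7.1128
  x_5 = -4.5134 - 0.01*-9.0268 = -4.4232
  y_5 = 0.4445 - 0.01*7.1128 = 0.3734
f(-4.4232, 0.3734) = 1*(-4.4232)^2 + 8*0.3734^2 = 20.6799


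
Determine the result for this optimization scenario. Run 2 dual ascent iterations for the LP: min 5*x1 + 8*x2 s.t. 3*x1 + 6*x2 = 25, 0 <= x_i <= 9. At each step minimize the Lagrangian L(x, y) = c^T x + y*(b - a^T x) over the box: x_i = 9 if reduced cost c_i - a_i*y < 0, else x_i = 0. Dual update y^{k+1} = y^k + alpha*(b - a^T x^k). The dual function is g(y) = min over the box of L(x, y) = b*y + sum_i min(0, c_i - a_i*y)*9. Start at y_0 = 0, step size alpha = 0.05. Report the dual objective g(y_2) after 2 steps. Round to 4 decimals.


Dual ascent for LP: min 5*x1 + 8*x2, 3*x1 + 6*x2 = 25, 0 <= x_i <= 9
Step 1: y^k = 0.0, reduced costs: (5.0, 8.0)
  x^k = (0.0, 0.0), subgradient = b - a^T x = 25.0
  y^{k+1} = 0.0 + 0.05*25.0 = 1.25
Step 2: y^k = 1.25, reduced costs: (1.25, 0.5)
  x^k = (0.0, 0.0), subgradient = b - a^T x = 25.0
  y^{k+1} = 1.25 + 0.05*25.0 = 2.5
Dual objective at y_2 = 2.5: reduced costs (-2.5, -7.0), box minimizer x = (9.0, 9.0)
g(y_2) = b*y + (c1 - a1*y)*x1 + (c2 - a2*y)*x2 = 25*2.5 + (-2.5)*9.0 + (-7.0)*9.0 = 62.5 - 22.5 - 63.0 = -23.0


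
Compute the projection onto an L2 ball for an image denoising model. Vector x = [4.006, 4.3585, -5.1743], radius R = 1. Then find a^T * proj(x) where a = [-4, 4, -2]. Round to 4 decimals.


Step 1: Compute ||x|| (intermediates to 6 decimals).
||x|| = sqrt(4.006^2 + 4.3585^2 + (-5.1743)^2) = 7.862438
Step 2: Project.
Since ||x|| > R, scale = R/||x|| = 1/7.862438 = 0.127187, proj(x) = scale * x
proj(x) = [0.509511, 0.554345, -0.658104]
Step 3: Dot product.
a^T * proj(x) = -4*0.509511 + 4*0.554345 - 2*(-0.658104) = 1.4955


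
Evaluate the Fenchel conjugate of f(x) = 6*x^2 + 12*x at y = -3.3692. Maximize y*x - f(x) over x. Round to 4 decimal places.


f*(y) = sup_x {y*x - a*x^2 - b*x} = sup_x {(y-b)*x - a*x^2}
FOC: (y - b) - 2a*x = 0 => x* = (y - b)/(2a)
x* = (-3.3692 - 12)/(2*6) = -1.2808
f*(-3.3692) = (y-b)^2/(4a) = (-3.3692 - 12)^2/(4*6)
= 236.2123/24 = 9.8422


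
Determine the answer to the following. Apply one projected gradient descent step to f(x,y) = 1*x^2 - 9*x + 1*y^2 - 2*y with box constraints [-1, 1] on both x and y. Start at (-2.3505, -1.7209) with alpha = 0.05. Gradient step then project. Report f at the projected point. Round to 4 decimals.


Step 1: Compute gradient at (-2.3505, -1.7209).
grad_x = 2*1*-2.3505 - 9 = -13.701
grad_y = 2*1*-1.7209 - 2 = -5.4418
Step 2: Gradient step.
x_raw = -2.3505 - 0.05*-13.701 = -1.6655
y_raw = -1.7209 - 0.05*-5.4418 = -1.4488
Step 3: Project onto [-1, 1].
x_proj = clip(-1.6655) = -1.0
y_proj = clip(-1.4488) = -1.0
Step 4: Evaluate f.
f(-1.0, -1.0) = 13.0


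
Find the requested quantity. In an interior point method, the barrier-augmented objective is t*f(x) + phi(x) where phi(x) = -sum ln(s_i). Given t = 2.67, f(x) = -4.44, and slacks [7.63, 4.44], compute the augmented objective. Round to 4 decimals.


Step 1: Compute log-barrier.
ln values: [2.0321, 1.4907]
phi = -(2.0321 + 1.4907) = -3.5227
Step 2: Compute augmented objective.
t*f(x) = 2.67*-4.44 = -11.8548
Total = -11.8548 - 3.5227 = -15.3775


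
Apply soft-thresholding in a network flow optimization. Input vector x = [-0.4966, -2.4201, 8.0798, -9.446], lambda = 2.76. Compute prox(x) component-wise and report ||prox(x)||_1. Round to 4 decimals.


Soft-thresholding with lambda = 2.76:
prox(-0.4966) = sign(-0.4966)*max(|-0.4966| - 2.76, 0) = 0.0
prox(-2.4201) = sign(-2.4201)*max(|-2.4201| - 2.76, 0) = 0.0
prox(8.0798) = sign(8.0798)*max(|8.0798| - 2.76, 0) = 5.3198
prox(-9.446) = sign(-9.446)*max(|-9.446| - 2.76, 0) = -6.686
prox(x) = [0.0, 0.0, 5.3198, -6.686]
||prox(x)||_1 = 0.0 + 0.0 + 5.3198 + 6.686 = 12.0058


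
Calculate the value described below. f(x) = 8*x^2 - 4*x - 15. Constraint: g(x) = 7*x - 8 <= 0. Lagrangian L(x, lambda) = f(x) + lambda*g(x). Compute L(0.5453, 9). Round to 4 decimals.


Step 1: Evaluate f(x).
f(0.5453) = 8*0.5453^2 - 4*0.5453 - 15 = -14.8024
Step 2: Evaluate g(x).
g(0.5453) = 7*0.5453 - 8 = -4.1829
Step 3: Compute Lagrangian.
L = -14.8024 + 9*-4.1829 = -52.4485


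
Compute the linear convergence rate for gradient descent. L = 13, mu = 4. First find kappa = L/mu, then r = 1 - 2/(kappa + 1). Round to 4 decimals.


Step 1: Compute the condition number.
kappa = L/mu = 13/4 = 3.25
Step 2: Compute the convergence rate.
r = 1 - 2/(kappa + 1) = 1 - 2*mu/(L + mu) = (L - mu)/(L + mu) = 9/17 = 0.5294


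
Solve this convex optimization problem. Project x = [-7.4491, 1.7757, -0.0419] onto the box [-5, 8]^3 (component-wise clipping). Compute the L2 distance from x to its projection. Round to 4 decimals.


Project each component onto [-5, 8].
clip(-7.4491) = -5.0, clip(1.7757) = 1.7757, clip(-0.0419) = -0.0419
Projection = [-5.0, 1.7757, -0.0419]
Squared diffs: [5.9981, 0.0, 0.0]
Distance = sqrt(5.9981) = 2.4491


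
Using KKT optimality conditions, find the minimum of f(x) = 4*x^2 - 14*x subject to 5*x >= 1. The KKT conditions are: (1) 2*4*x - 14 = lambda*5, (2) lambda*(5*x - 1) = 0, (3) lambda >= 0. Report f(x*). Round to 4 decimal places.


Step 1: Try lambda = 0 (constraint inactive).
Stationarity: 2*4*x - 14 = 0
x* = 14/(2*4) = 1.75
Check constraint: 5*1.75 = 8.75 >= 1 -- satisfied.
Step 2: Compute optimal value.
f(x*) = 4*1.75^2 - 14*1.75 = -12.25


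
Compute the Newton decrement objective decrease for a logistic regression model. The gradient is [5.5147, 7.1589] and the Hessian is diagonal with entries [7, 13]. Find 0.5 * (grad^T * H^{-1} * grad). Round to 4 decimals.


Step 1: H is diagonal, so H^(-1) * g = [0.7878, 0.5507].
Step 2: g^T H^(-1) g = sum_i g_i^2 / H_ii
  = (5.5147)^2/7 + (7.1589)^2/13
  = 4.3446 + 3.9423 = 8.2869
Step 3: Objective decrease = 0.5 * g^T H^(-1) g = 4.1434


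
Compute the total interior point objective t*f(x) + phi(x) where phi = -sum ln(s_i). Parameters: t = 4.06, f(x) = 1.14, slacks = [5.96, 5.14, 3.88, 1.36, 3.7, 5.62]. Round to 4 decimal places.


Step 1: Compute log-barrier.
ln values: [1.7851, 1.6371, 1.3558, 0.3075, 1.3083, 1.7263]
phi = -(1.7851 + 1.6371 + 1.3558 + 0.3075 + 1.3083 + 1.7263) = -8.1201
Step 2: Compute augmented objective.
t*f(x) = 4.06*1.14 = 4.6284
Total = 4.6284 - 8.1201 = -3.4917


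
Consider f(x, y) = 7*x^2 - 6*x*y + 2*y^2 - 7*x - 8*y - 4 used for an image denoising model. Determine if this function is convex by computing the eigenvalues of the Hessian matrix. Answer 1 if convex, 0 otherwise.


The Hessian of f(x,y) = 7*x^2 - 6*x*y + 2*y^2 - 7*x - 8*y - 4 is:
H = [[14, -6], [-6, 4]]
Trace = 14 + 4 = 18
Determinant = 14*4 - (-6)^2 = 20
Discriminant = (18)^2 - 4*20 = 244.0
Eigenvalues: lambda_1 = 1.1898, lambda_2 = 16.8102
The function is convex.

1


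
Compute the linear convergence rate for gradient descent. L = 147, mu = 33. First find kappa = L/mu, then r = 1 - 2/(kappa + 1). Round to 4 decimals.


Step 1: Compute the condition number.
kappa = L/mu = 147/33 = 4.4545
Step 2: Compute the convergence rate.
r = 1 - 2/(kappa + 1) = 1 - 2*mu/(L + mu) = (L - mu)/(L + mu) = 114/180 = 0.6333


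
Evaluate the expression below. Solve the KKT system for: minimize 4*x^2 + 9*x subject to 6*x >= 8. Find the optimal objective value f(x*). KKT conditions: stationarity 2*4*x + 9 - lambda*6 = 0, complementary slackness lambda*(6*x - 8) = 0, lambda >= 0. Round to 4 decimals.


Step 1: Try lambda = 0 (constraint inactive).
x_unc = -9/(2*4) = -1.125
Check: 6*-1.125 = -6.75 < 8 -- violated!
Step 2: Constraint must be active: 6*x = 8
x* = 8/6 = 4/3 = 1.3333 (rounded; the exact value 4/3 is used below)
lambda = (2*4*(4/3) + 9)/6 = 3.2778
Step 3: Compute optimal value.
f(x*) = 4*(4/3)^2 + 9*(4/3) = 19.1111


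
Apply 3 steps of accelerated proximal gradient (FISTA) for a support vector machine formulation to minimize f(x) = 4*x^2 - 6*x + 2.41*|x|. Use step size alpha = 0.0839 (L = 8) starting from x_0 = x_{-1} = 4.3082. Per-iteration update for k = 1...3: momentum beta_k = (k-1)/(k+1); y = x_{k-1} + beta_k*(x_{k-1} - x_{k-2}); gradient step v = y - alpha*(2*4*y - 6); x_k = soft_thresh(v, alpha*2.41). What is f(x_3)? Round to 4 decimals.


FISTA on f(x) = 4*x^2 - 6*x + 2.41*|x|
L = 8, alpha = 0.0839
Iteration 1: beta = 0.0, y = 4.3082 + 0.0*(4.3082 - 4.3082) = 4.3082
  grad(y) = 28.4656, v = y - alpha*grad = 1.9199
  prox(v) = soft_thresh(1.9199, 0.2022) = 1.7177
Iteration 2: beta = 0.3333, y = 1.7177 + 0.3333*(1.7177 - 4.3082) = 0.8542
  grad(y) = 0.834, v = y - alpha*grad = 0.7843
  prox(v) = soft_thresh(0.7843, 0.2022) = 0.5821
Iteration 3: beta = 0.5, y = 0.5821 + 0.5*(0.5821 - 1.7177) = 0.0142
  grad(y) = -5.886, v = y - alpha*grad = 0.5081
  prox(v) = soft_thresh(0.5081, 0.2022) = 0.3059
f(x_3) = 4*0.3059^2 - 6*0.3059 + 2.41*|0.3059| = -0.7239


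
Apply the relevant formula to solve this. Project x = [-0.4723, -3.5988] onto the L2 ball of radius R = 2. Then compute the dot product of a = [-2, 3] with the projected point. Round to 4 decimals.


Step 1: Compute ||x|| (intermediates to 6 decimals).
||x|| = sqrt((-0.4723)^2 + (-3.5988)^2) = 3.62966
Step 2: Project.
Since ||x|| > R, scale = R/||x|| = 2/3.62966 = 0.551016, proj(x) = scale * x
proj(x) = [-0.260245, -1.982996]
Step 3: Dot product.
a^T * proj(x) = -2*(-0.260245) + 3*(-1.982996) = -5.4285


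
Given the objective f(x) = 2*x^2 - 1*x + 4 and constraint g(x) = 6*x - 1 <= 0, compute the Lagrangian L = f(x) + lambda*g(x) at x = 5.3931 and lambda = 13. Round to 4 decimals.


Step 1: Evaluate f(x).
f(5.3931) = 2*5.3931^2 - 1*5.3931 + 4 = 56.778
Step 2: Evaluate g(x).
g(5.3931) = 6*5.3931 - 1 = 31.3586
Step 3: Compute Lagrangian.
L = 56.778 + 13*31.3586 = 464.4398


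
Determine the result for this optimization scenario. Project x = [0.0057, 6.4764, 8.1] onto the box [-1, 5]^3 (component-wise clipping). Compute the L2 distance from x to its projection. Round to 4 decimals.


Project each component onto [-1, 5].
clip(0.0057) = 0.0057, clip(6.4764) = 5.0, clip(8.1) = 5.0
Projection = [0.0057, 5.0, 5.0]
Squared diffs: [0.0, 2.1798, 9.61]
Distance = sqrt(11.7898) = 3.4336


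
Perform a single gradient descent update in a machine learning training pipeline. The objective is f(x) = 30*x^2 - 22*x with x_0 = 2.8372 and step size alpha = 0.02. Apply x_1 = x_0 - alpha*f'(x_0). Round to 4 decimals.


We compute the gradient at x_0 and apply the update.
f'(x) = 60*x - 22
f'(2.8372) = 60*2.8372 - 22 = 148.232
x_1 = 2.8372 - 0.02*148.232 = -0.1274


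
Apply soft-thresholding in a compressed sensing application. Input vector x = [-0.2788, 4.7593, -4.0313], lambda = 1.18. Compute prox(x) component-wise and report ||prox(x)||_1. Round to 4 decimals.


Soft-thresholding with lambda = 1.18:
prox(-0.2788) = sign(-0.2788)*max(|-0.2788| - 1.18, 0) = 0.0
prox(4.7593) = sign(4.7593)*max(|4.7593| - 1.18, 0) = 3.5793
prox(-4.0313) = sign(-4.0313)*max(|-4.0313| - 1.18, 0) = -2.8513
prox(x) = [0.0, 3.5793, -2.8513]
||prox(x)||_1 = 0.0 + 3.5793 + 2.8513 = 6.4306


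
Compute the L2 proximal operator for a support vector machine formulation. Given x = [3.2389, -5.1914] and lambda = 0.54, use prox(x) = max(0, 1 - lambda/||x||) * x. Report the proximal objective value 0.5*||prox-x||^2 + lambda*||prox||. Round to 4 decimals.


Step 1: Compute ||x||.
||x|| = 6.1189
Step 2: Compute scaling factor.
scale = max(0, 1 - 0.54/6.1189) = 0.9117
Step 3: prox(x) = [2.9531, -4.7333]
||prox(x)|| = 5.5789
Step 4: Proximal objective.
0.5*||prox-x||^2 = 0.1458
lambda*||prox|| = 3.0126
Total = 3.1584


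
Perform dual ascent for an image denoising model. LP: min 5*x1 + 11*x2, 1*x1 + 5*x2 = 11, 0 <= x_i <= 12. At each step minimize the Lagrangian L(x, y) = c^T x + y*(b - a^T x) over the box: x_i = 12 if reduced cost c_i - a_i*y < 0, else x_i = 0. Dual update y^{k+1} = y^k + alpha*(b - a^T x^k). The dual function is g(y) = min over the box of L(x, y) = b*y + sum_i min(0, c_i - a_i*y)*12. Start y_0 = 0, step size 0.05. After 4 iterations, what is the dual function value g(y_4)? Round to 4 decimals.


Dual ascent for LP: min 5*x1 + 11*x2, 1*x1 + 5*x2 = 11, 0 <= x_i <= 12
Step 1: y^k = 0.0, reduced costs: (5.0, 11.0)
  x^k = (0.0, 0.0), subgradient = b - a^T x = 11.0
  y^{k+1} = 0.0 + 0.05*11.0 = 0.55
Step 2: y^k = 0.55, reduced costs: (4.45, 8.25)
  x^k = (0.0, 0.0), subgradient = b - a^T x = 11.0
  y^{k+1} = 0.55 + 0.05*11.0 = 1.1
Step 3: y^k = 1.1, reduced costs: (3.9, 5.5)
  x^k = (0.0, 0.0), subgradient = b - a^T x = 11.0
  y^{k+1} = 1.1 + 0.05*11.0 = 1.65
Step 4: y^k = 1.65, reduced costs: (3.35, 2.75)
  x^k = (0.0, 0.0), subgradient = b - a^T x = 11.0
  y^{k+1} = 1.65 + 0.05*11.0 = 2.2
Dual objective at y_4 = 2.2: reduced costs (2.8, 0.0), box minimizer x = (0.0, 0.0)
g(y_4) = b*y + (c1 - a1*y)*x1 + (c2 - a2*y)*x2 = 11*2.2 + 2.8*0.0 + 0.0*0.0 = 24.2 + 0.0 + 0.0 = 24.2


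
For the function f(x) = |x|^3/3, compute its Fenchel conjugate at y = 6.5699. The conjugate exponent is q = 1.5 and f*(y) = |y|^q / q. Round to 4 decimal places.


The conjugate exponent q satisfies 1/p + 1/q = 1.
p = 3, so q = 3/(3 - 1) = 1.5
|y|^q = 6.5699^1.5 = 16.8398
f*(6.5699) = 16.8398 / 1.5 = 11.2266


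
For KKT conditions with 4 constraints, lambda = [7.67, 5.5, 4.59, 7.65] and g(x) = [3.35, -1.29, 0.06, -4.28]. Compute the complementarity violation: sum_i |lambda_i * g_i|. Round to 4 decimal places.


KKT complementary slackness check:
lambda_1 * g_1 = 7.67 * 3.35 = 25.6945
lambda_2 * g_2 = 5.5 * -1.29 = -7.095
lambda_3 * g_3 = 4.59 * 0.06 = 0.2754
lambda_4 * g_4 = 7.65 * -4.28 = -32.742
Total violation = 25.6945 + 7.095 + 0.2754 + 32.742 = 65.8069


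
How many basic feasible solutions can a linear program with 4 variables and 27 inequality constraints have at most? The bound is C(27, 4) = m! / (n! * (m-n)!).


Each vertex corresponds to some choice of n active constraints out of m, so the number of vertices is at most C(m, n) = m! / (n!(m-n)!).
m = 27, n = 4
Numerator: 27 * 26 * 25 * 24
Denominator: 4! = 24
C(27, 4) = 17550


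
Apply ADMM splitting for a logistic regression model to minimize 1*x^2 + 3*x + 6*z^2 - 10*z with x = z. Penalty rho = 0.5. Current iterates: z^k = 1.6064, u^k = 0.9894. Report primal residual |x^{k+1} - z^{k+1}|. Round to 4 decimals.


ADMM iteration with rho = 0.5, z^k = 1.6064, u^k = 0.9894
Step 1: x-update.
Minimize 1*x^2 + 3*x + (0.5/2)*(x - 1.6064 + 0.9894)^2
FOC: (2*1 + 0.5)*x = -3 + 0.5*(1.6064 - 0.9894)
x^{k+1} = -1.0766
Step 2: z-update.
Minimize 6*z^2 - 10*z + (0.5/2)*(-1.0766 - z + 0.9894)^2
FOC: (2*6 + 0.5)*z = 10 + 0.5*(-1.0766 + 0.9894)
z^{k+1} = 0.7965
Step 3: u-update.
u^{k+1} = 0.9894 - 1.0766 - 0.7965 = -0.8837
Step 4: Primal residual = |-1.0766 - 0.7965| = 1.8731


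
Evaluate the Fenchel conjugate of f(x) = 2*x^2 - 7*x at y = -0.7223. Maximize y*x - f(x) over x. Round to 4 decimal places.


f*(y) = sup_x {y*x - a*x^2 - b*x} = sup_x {(y-b)*x - a*x^2}
FOC: (y - b) - 2a*x = 0 => x* = (y - b)/(2a)
x* = (-0.7223 + 7)/(2*2) = 1.5694
f*(-0.7223) = (y-b)^2/(4a) = (-0.7223 + 7)^2/(4*2)
= 39.4095/8 = 4.9262


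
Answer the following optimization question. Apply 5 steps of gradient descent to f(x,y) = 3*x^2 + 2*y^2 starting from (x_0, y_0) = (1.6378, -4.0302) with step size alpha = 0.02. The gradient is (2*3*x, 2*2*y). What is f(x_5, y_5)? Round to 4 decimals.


Gradient descent on f(x,y) = 3*x^2 + 2*y^2.
Starting point: (1.6378, -4.0302), alpha = 0.02
Step 1: grad_x = 2*3*1.6378 = 9.8268, grad_y = 2*2*-4.0302 = -16.1208
  x_1 = 1.6378 - 0.02*9.8268 = 1.4413
  y_1 = -4.0302 - 0.02*-16.1208 = -3.7078
Step 2: grad_x = 2*3*1.4413 = 8.6476, grad_y = 2*2*-3.7078 = -14.8311
  x_2 = 1.4413 - 0.02*8.6476 = 1.2683
  y_2 = -3.7078 - 0.02*-14.8311 = -3.4112
Step 3: grad_x = 2*3*1.2683 = 7.6099, grad_y = 2*2*-3.4112 = -13.6446
  x_3 = 1.2683 - 0.02*7.6099 = 1.1161
  y_3 = -3.4112 - 0.02*-13.6446 = -3.1383
Step 4: grad_x = 2*3*1.1161 = 6.6967, grad_y = 2*2*-3.1383 = -12.5531
  x_4 = 1.1161 - 0.02*6.6967 = 0.9822
  y_4 = -3.1383 - 0.02*-12.5531 = -2.8872
Step 5: grad_x = 2*3*0.9822 = 5.8931, grad_y = 2*2*-2.8872 = -11.5488
  x_5 = 0.9822 - 0.02*5.8931 = 0.8643
  y_5 = -2.8872 - 0.02*-11.5488 = -2.6562
f(0.8643, -2.6562) = 3*0.8643^2 + 2*(-2.6562)^2 = 16.3523


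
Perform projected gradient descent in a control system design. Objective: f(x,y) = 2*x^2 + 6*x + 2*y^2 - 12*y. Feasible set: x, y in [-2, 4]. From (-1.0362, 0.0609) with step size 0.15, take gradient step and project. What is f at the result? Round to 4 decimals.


Step 1: Compute gradient at (-1.0362, 0.0609).
grad_x = 2*2*-1.0362 + 6 = 1.8552
grad_y = 2*2*0.0609 - 12 = -11.7564
Step 2: Gradient step.
x_raw = -1.0362 - 0.15*1.8552 = -1.3145
y_raw = 0.0609 - 0.15*-11.7564 = 1.8244
Step 3: Project onto [-2, 4].
x_proj = clip(-1.3145) = -1.3145
y_proj = clip(1.8244) = 1.8244
Step 4: Evaluate f.
f(-1.3145, 1.8244) = -19.6669


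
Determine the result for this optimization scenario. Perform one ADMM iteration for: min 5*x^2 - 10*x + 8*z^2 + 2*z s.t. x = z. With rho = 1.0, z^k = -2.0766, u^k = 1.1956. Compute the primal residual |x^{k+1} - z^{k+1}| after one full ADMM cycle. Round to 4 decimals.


ADMM iteration with rho = 1.0, z^k = -2.0766, u^k = 1.1956
Step 1: x-update.
Minimize 5*x^2 - 10*x + (1.0/2)*(x + 2.0766 + 1.1956)^2
FOC: (2*5 + 1.0)*x = 10 + 1.0*(-2.0766 - 1.1956)
x^{k+1} = 0.6116
Step 2: z-update.
Minimize 8*z^2 + 2*z + (1.0/2)*(0.6116 - z + 1.1956)^2
FOC: (2*8 + 1.0)*z = -2 + 1.0*(0.6116 + 1.1956)
z^{k+1} = -0.0113
Step 3: u-update.
u^{k+1} = 1.1956 + 0.6116 + 0.0113 = 1.8186
Step 4: Primal residual = |0.6116 + 0.0113| = 0.623


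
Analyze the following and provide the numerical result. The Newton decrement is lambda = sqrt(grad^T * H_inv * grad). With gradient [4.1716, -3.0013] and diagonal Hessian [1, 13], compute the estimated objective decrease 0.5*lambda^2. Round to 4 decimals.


Step 1: H is diagonal, so H^(-1) * g = [4.1716, -0.2309].
Step 2: g^T H^(-1) g = sum_i g_i^2 / H_ii
  = (4.1716)^2/1 + (-3.0013)^2/13
  = 17.4022 + 0.6929 = 18.0952
Step 3: Objective decrease = 0.5 * g^T H^(-1) g = 9.0476


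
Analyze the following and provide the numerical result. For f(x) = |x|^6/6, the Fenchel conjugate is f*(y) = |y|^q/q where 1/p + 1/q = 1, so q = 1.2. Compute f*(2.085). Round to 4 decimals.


The conjugate exponent q satisfies 1/p + 1/q = 1.
p = 6, so q = 6/(6 - 1) = 1.2
|y|^q = 2.085^1.2 = 2.4151
f*(2.085) = 2.4151 / 1.2 = 2.0125


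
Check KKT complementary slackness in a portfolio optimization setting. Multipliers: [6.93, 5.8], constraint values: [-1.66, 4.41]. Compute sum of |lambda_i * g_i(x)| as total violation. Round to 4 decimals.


KKT complementary slackness check:
lambda_1 * g_1 = 6.93 * -1.66 = -11.5038
lambda_2 * g_2 = 5.8 * 4.41 = 25.578
Total violation = 11.5038 + 25.578 = 37.0818


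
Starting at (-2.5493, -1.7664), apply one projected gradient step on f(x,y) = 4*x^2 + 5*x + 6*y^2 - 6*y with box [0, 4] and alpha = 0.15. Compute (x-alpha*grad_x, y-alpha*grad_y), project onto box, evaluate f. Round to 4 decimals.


Step 1: Compute gradient at (-2.5493, -1.7664).
grad_x = 2*4*-2.5493 + 5 = -15.3944
grad_y = 2*6*-1.7664 - 6 = -27.1968
Step 2: Gradient step.
x_raw = -2.5493 - 0.15*-15.3944 = -0.2401
y_raw = -1.7664 - 0.15*-27.1968 = 2.3131
Step 3: Project onto [0, 4].
x_proj = clip(-0.2401) = 0.0
y_proj = clip(2.3131) = 2.3131
Step 4: Evaluate f.
f(0.0, 2.3131) = 18.2244


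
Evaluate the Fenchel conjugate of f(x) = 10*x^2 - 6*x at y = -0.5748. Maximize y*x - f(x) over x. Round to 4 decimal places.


f*(y) = sup_x {y*x - a*x^2 - b*x} = sup_x {(y-b)*x - a*x^2}
FOC: (y - b) - 2a*x = 0 => x* = (y - b)/(2a)
x* = (-0.5748 + 6)/(2*10) = 0.2713
f*(-0.5748) = (y-b)^2/(4a) = (-0.5748 + 6)^2/(4*10)
= 29.4328/40 = 0.7358


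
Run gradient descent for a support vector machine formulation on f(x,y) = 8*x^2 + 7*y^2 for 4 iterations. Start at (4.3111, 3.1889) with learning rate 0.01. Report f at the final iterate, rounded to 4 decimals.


Gradient descent on f(x,y) = 8*x^2 + 7*y^2.
Starting point: (4.3111, 3.1889), alpha = 0.01
Step 1: grad_x = 2*8*4.3111 = 68.9776, grad_y = 2*7*3.1889 = 44.6446
  x_1 = 4.3111 - 0.01*68.9776 = 3.6213
  y_1 = 3.1889 - 0.01*44.6446 = 2.7425
Step 2: grad_x = 2*8*3.6213 = 57.9412, grad_y = 2*7*2.7425 = 38.3944
  x_2 = 3.6213 - 0.01*57.9412 = 3.0419
  y_2 = 2.7425 - 0.01*38.3944 = 2.3585
Step 3: grad_x = 2*8*3.0419 = 48.6706, grad_y = 2*7*2.3585 = 33.0191
  x_3 = 3.0419 - 0.01*48.6706 = 2.5552
  y_3 = 2.3585 - 0.01*33.0191 = 2.0283
Step 4: grad_x = 2*8*2.5552 = 40.8833, grad_y = 2*7*2.0283 = 28.3965
  x_4 = 2.5552 - 0.01*40.8833 = 2.1464
  y_4 = 2.0283 - 0.01*28.3965 = 1.7444
f(2.1464, 1.7444) = 8*2.1464^2 + 7*1.7444^2 = 58.1547


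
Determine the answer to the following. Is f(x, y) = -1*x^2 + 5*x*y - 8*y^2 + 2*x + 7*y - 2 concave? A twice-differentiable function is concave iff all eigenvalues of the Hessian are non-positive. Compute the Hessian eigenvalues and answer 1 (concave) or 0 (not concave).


The Hessian of f(x,y) = -1*x^2 + 5*x*y - 8*y^2 + 2*x + 7*y - 2 is:
H = [[-2, 5], [5, -16]]
Trace = -2 - 16 = -18
Determinant = -2*-16 - (5)^2 = 7
Discriminant = (-18)^2 - 4*7 = 296.0
Eigenvalues: lambda_1 = -17.6023, lambda_2 = -0.3977
The function is concave.

1


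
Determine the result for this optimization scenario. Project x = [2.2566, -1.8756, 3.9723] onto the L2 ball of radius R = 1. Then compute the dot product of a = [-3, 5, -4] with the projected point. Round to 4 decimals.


Step 1: Compute ||x|| (intermediates to 6 decimals).
||x|| = sqrt(2.2566^2 + (-1.8756)^2 + 3.9723^2) = 4.938551
Step 2: Project.
Since ||x|| > R, scale = R/||x|| = 1/4.938551 = 0.202489, proj(x) = scale * x
proj(x) = [0.456937, -0.379788, 0.804347]
Step 3: Dot product.
a^T * proj(x) = -3*0.456937 + 5*(-0.379788) - 4*0.804347 = -6.4871


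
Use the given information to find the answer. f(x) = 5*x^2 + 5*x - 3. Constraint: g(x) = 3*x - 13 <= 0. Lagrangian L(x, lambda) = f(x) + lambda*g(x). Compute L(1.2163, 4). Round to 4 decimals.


Step 1: Evaluate f(x).
f(1.2163) = 5*1.2163^2 + 5*1.2163 - 3 = 10.4784
Step 2: Evaluate g(x).
g(1.2163) = 3*1.2163 - 13 = -9.3511
Step 3: Compute Lagrangian.
L = 10.4784 + 4*-9.3511 = -26.926


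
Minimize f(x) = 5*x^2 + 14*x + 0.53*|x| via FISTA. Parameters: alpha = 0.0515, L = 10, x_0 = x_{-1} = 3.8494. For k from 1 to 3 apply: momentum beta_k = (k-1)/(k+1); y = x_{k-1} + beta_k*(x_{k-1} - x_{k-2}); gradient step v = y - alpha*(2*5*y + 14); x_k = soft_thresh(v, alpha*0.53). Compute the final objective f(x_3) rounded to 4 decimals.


FISTA on f(x) = 5*x^2 + 14*x + 0.53*|x|
L = 10, alpha = 0.0515
Iteration 1: beta = 0.0, y = 3.8494 + 0.0*(3.8494 - 3.8494) = 3.8494
  grad(y) = 52.494, v = y - alpha*grad = 1.146
  prox(v) = soft_thresh(1.146, 0.0273) = 1.1187
Iteration 2: beta = 0.3333, y = 1.1187 + 0.3333*(1.1187 - 3.8494) = 0.2084
  grad(y) = 16.0842, v = y - alpha*grad = -0.6199
  prox(v) = soft_thresh(-0.6199, 0.0273) = -0.5926
Iteration 3: beta = 0.5, y = -0.5926 + 0.5*(-0.5926 - 1.1187) = -1.4483
  grad(y) = -0.4826, v = y - alpha*grad = -1.4234
  prox(v) = soft_thresh(-1.4234, 0.0273) = -1.3961
f(x_3) = 5*(-1.3961)^2 + 14*(-1.3961) + 0.53*|-1.3961| = -9.06


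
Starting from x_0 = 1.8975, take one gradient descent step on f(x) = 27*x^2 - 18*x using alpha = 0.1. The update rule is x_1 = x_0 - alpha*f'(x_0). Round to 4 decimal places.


We compute the gradient at x_0 and apply the update.
f'(x) = 54*x - 18
f'(1.8975) = 54*1.8975 - 18 = 84.465
x_1 = 1.8975 - 0.1*84.465 = -6.549


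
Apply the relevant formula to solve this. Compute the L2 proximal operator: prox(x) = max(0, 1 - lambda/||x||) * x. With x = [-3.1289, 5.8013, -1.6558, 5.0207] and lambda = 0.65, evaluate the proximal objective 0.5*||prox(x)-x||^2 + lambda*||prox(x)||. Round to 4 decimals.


Step 1: Compute ||x||.
||x|| = 8.4495
Step 2: Compute scaling factor.
scale = max(0, 1 - 0.65/8.4495) = 0.9231
Step 3: prox(x) = [-2.8882, 5.355, -1.5284, 4.6345]
||prox(x)|| = 7.7995
Step 4: Proximal objective.
0.5*||prox-x||^2 = 0.2113
lambda*||prox|| = 5.0697
Total = 5.2809


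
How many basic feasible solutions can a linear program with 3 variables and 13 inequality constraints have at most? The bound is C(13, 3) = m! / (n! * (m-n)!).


Each vertex corresponds to some choice of n active constraints out of m, so the number of vertices is at most C(m, n) = m! / (n!(m-n)!).
m = 13, n = 3
Numerator: 13 * 12 * 11
Denominator: 3! = 6
C(13, 3) = 286


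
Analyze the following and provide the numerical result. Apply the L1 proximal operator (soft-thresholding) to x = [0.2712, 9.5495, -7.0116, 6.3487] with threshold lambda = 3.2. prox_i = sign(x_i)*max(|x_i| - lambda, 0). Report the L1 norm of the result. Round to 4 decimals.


Soft-thresholding with lambda = 3.2:
prox(0.2712) = sign(0.2712)*max(|0.2712| - 3.2, 0) = 0.0
prox(9.5495) = sign(9.5495)*max(|9.5495| - 3.2, 0) = 6.3495
prox(-7.0116) = sign(-7.0116)*max(|-7.0116| - 3.2, 0) = -3.8116
prox(6.3487) = sign(6.3487)*max(|6.3487| - 3.2, 0) = 3.1487
prox(x) = [0.0, 6.3495, -3.8116, 3.1487]
||prox(x)||_1 = 0.0 + 6.3495 + 3.8116 + 3.1487 = 13.3098
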